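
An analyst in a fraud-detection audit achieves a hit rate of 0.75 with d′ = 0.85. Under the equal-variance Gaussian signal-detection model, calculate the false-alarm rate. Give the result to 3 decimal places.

z(hit rate) = z(0.75) = 0.6745
z(FA) = z(H) − d' = 0.6745 − 0.85 = -0.1755
false-alarm rate = Φ(-0.1755) = 0.4303

false-alarm rate = 0.430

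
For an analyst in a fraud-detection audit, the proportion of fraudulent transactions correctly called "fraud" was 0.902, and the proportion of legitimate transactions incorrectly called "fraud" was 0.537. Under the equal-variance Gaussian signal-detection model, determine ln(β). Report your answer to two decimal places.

ln β = -0.83

Φ⁻¹(H) = Φ⁻¹(0.902) = 1.293
Φ⁻¹(FA) = Φ⁻¹(0.537) = 0.093
ln β = −½·[z(H)² − z(FA)²] = −0.5 × (1.672 − 0.009) = -0.8315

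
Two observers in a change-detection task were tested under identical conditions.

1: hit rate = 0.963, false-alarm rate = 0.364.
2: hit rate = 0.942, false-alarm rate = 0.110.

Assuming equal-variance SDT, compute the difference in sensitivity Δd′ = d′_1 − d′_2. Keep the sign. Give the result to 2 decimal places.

1: z(0.963) = 1.787, z(0.364) = -0.348, d' = 2.135
2: z(0.942) = 1.572, z(0.110) = -1.227, d' = 2.799
Δd' = d'_1 − d'_2 = 2.135 − 2.799 = -0.664
2 has the higher sensitivity.

Δd′ = -0.66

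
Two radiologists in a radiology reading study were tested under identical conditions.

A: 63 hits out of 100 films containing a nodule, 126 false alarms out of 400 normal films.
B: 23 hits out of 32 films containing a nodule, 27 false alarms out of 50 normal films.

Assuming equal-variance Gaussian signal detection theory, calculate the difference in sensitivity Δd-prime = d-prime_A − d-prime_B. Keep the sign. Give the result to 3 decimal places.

Δd-prime = 0.335

A: z(0.6300) = 0.3319, z(0.3150) = -0.4817, d' = 0.8136
B: z(0.7188) = 0.5793, z(0.5400) = 0.1004, d' = 0.4789
Δd' = d'_A − d'_B = 0.8136 − 0.4789 = 0.3347
A has the higher sensitivity.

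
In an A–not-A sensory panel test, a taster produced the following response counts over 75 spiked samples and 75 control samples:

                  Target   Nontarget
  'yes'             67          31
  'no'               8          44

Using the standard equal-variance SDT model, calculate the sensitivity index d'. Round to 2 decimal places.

H = 67/75 = 0.8933
FA = 31/75 = 0.4133
Φ⁻¹(H) = Φ⁻¹(0.8933) = 1.2443
Φ⁻¹(FA) = Φ⁻¹(0.4133) = -0.2191
d' = z(H) − z(FA) = 1.2443 − (-0.2191) = 1.4634

d' = 1.46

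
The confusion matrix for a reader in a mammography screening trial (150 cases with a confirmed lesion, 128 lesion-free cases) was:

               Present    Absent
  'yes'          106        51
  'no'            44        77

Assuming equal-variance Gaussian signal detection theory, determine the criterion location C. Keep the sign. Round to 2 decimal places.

C = -0.14

H = 106/150 = 0.7067
FA = 51/128 = 0.3984
z(H) = z(0.7067) = 0.5438
z(FA) = z(0.3984) = -0.2575
c = −½·[z(H) + z(FA)] = −0.5 × (0.5438 + (-0.2575)) = -0.14315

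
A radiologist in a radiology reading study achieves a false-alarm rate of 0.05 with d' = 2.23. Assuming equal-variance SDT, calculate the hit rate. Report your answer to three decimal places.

hit rate = 0.721

z(false-alarm rate) = z(0.05) = -1.6449
z(H) = z(FA) + d' = -1.6449 + 2.23 = 0.5851
hit rate = Φ(0.5851) = 0.7208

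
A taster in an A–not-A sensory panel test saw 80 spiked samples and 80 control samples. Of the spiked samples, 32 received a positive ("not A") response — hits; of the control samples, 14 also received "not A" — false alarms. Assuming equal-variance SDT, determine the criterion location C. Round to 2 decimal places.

H = 32/80 = 0.4000
FA = 14/80 = 0.1750
z(H) = -0.253
z(FA) = -0.935
c = −½·[z(H) + z(FA)] = −0.5 × (-0.253 + (-0.935)) = 0.594
c > 0: the taster has a conservative response bias.

C = 0.59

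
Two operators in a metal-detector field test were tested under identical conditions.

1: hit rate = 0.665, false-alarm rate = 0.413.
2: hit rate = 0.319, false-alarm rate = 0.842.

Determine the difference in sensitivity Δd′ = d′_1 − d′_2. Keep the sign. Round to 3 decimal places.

1: z(0.665) = 0.4261, z(0.413) = -0.2198, d' = 0.6459
2: z(0.319) = -0.4705, z(0.842) = 1.0027, d' = -1.4732
Δd' = d'_1 − d'_2 = 0.6459 − (-1.4732) = 2.1191
1 has the higher sensitivity.

Δd′ = 2.119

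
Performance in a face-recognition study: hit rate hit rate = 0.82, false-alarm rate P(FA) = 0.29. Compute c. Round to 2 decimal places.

c = -0.18

z(0.82) = 0.915, z(0.29) = -0.553
c = −½·[z(H) + z(FA)] = −0.5 × (0.915 + (-0.553)) = -0.181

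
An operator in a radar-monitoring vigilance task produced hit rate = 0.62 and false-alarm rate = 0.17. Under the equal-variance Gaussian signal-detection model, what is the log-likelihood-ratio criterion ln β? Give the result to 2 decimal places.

ln β = 0.41

Φ⁻¹(H) = 0.305
Φ⁻¹(FA) = -0.954
ln β = −½·[z(H)² − z(FA)²] = −0.5 × (0.093 − 0.910) = 0.4085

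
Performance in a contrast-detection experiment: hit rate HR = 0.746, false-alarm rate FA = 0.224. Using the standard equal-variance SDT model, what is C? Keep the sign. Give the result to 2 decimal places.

C = 0.05

z(H) = 0.662
z(FA) = -0.759
c = −½·[z(H) + z(FA)] = −0.5 × (0.662 + (-0.759)) = 0.0485
c > 0: the observer has a conservative response bias.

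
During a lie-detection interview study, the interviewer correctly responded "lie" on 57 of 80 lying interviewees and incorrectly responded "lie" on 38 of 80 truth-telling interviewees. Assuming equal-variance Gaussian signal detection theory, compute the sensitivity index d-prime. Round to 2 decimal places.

d-prime = 0.62

H = 57/80 = 0.7125
FA = 38/80 = 0.4750
z(H) = z(0.7125) = 0.5607
z(FA) = z(0.4750) = -0.0627
d' = z(H) − z(FA) = 0.5607 − (-0.0627) = 0.6234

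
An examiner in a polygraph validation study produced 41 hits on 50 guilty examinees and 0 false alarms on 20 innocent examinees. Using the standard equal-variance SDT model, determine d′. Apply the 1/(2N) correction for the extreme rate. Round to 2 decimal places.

The false-alarm rate is 0/20 = 0, so apply the 1/(2N) correction: FA → 1/(2·20) = 0.02500.
z(H) = z(0.82000) = 0.915
z(FA) = z(0.02500) = -1.960
d' = 0.915 − (-1.960) = 2.875

d′ = 2.88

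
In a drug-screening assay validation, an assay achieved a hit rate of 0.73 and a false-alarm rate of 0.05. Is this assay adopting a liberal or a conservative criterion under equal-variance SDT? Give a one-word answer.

z(H) = 0.613, z(FA) = -1.645
c = −½·(z(H) + z(FA)) = 0.516
c > 0 → conservative criterion (biased toward responding “no”).

conservative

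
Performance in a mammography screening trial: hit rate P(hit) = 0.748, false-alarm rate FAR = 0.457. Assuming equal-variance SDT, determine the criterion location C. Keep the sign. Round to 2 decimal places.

Φ⁻¹(H) = Φ⁻¹(0.748) = 0.6682
Φ⁻¹(FA) = Φ⁻¹(0.457) = -0.1080
c = −½·[z(H) + z(FA)] = −0.5 × (0.6682 + (-0.1080)) = -0.2801
c < 0: the reader has a liberal response bias.

C = -0.28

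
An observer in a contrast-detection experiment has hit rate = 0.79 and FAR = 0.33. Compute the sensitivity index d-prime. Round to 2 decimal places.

d-prime = 1.25

z(H) = 0.8064
z(FA) = -0.4399
d' = z(H) − z(FA) = 0.8064 − (-0.4399) = 1.2463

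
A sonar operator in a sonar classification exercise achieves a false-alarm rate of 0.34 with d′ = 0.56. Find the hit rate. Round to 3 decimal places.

z(false-alarm rate) = z(0.34) = -0.4125
z(H) = z(FA) + d' = -0.4125 + 0.56 = 0.1475
hit rate = Φ(0.1475) = 0.5586

hit rate = 0.559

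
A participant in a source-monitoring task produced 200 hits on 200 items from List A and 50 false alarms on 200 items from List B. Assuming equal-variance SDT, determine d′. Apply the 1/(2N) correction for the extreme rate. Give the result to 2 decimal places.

The hit rate is 200/200 = 1, so apply the 1/(2N) correction: H → 1 − 1/(2·200) = 0.99750.
z(H) = z(0.99750) = 2.807
z(FA) = z(0.25000) = -0.674
d' = 2.807 − (-0.674) = 3.481

d′ = 3.48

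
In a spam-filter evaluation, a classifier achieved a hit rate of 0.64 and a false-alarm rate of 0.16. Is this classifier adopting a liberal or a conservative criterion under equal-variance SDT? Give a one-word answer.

z(H) = 0.358, z(FA) = -0.994
c = −½·(z(H) + z(FA)) = 0.318
c > 0 → conservative criterion (biased toward responding “no”).

conservative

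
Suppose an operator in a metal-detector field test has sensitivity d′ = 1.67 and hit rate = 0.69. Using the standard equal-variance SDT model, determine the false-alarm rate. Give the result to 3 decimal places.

false-alarm rate = 0.120

z(hit rate) = z(0.69) = 0.4959
z(FA) = z(H) − d' = 0.4959 − 1.67 = -1.1741
false-alarm rate = Φ(-1.1741) = 0.1202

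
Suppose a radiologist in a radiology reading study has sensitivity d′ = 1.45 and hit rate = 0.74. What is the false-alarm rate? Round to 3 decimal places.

z(hit rate) = z(0.74) = 0.6433
z(FA) = z(H) − d' = 0.6433 − 1.45 = -0.8067
false-alarm rate = Φ(-0.8067) = 0.2099

false-alarm rate = 0.210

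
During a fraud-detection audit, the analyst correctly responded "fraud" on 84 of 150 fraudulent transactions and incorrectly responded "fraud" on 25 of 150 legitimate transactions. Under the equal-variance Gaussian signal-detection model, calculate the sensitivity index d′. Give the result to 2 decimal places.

H = 84/150 = 0.5600
FA = 25/150 = 0.1667
Φ⁻¹(H) = 0.151
Φ⁻¹(FA) = -0.967
d' = z(H) − z(FA) = 0.151 − (-0.967) = 1.118

d′ = 1.12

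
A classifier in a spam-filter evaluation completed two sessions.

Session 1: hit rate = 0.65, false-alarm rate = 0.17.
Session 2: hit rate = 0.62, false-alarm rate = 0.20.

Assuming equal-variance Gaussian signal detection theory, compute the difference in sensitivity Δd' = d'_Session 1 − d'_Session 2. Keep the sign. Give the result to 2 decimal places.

Δd' = 0.19

Session 1: z(0.65) = 0.385, z(0.17) = -0.954, d' = 1.339
Session 2: z(0.62) = 0.305, z(0.20) = -0.842, d' = 1.147
Δd' = d'_Session 1 − d'_Session 2 = 1.339 − 1.147 = 0.192
Session 1 has the higher sensitivity.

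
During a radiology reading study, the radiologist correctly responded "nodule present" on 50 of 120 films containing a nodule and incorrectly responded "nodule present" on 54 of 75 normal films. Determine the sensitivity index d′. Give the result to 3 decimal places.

H = 50/120 = 0.4167
FA = 54/75 = 0.7200
z(0.4167) = -0.2103, z(0.7200) = 0.5828
d' = z(H) − z(FA) = -0.2103 − 0.5828 = -0.7931

d′ = -0.793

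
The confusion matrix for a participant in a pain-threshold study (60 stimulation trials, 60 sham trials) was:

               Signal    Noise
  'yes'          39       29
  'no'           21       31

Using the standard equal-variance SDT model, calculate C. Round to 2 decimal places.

H = 39/60 = 0.6500
FA = 29/60 = 0.4833
z(0.6500) = 0.3853, z(0.4833) = -0.0419
c = −½·[z(H) + z(FA)] = −0.5 × (0.3853 + (-0.0419)) = -0.1717

C = -0.17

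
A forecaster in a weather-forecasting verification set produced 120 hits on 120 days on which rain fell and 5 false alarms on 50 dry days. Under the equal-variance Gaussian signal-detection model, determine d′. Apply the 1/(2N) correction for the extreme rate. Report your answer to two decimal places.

d′ = 3.92

The hit rate is 120/120 = 1, so apply the 1/(2N) correction: H → 1 − 1/(2·120) = 0.99583.
z(H) = z(0.99583) = 2.638
z(FA) = z(0.10000) = -1.282
d' = 2.638 − (-1.282) = 3.920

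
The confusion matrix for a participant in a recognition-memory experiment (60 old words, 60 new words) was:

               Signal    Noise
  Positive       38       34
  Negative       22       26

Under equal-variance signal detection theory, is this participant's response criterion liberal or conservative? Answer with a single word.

z(H) = 0.341, z(FA) = 0.168
c = −½·(z(H) + z(FA)) = -0.2545
c < 0 → liberal criterion (biased toward responding “yes”).

liberal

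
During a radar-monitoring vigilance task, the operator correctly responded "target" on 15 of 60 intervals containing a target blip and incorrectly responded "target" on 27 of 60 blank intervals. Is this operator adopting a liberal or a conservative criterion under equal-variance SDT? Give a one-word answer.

conservative

z(H) = -0.674, z(FA) = -0.126
c = −½·(z(H) + z(FA)) = 0.400
c > 0 → conservative criterion (biased toward responding “no”).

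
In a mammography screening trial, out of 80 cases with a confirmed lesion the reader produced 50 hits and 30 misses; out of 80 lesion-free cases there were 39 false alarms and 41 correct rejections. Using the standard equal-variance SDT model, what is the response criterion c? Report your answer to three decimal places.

c = -0.144

H = 50/80 = 0.6250
FA = 39/80 = 0.4875
Φ⁻¹(H) = Φ⁻¹(0.6250) = 0.3186
Φ⁻¹(FA) = Φ⁻¹(0.4875) = -0.0313
c = −½·[z(H) + z(FA)] = −0.5 × (0.3186 + (-0.0313)) = -0.14365
c < 0: the reader has a liberal response bias.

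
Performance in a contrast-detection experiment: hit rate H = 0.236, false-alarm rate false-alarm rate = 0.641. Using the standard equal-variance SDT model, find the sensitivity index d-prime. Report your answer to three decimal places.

z(0.236) = -0.7192, z(0.641) = 0.3611
d' = z(H) − z(FA) = -0.7192 − 0.3611 = -1.0803

d-prime = -1.080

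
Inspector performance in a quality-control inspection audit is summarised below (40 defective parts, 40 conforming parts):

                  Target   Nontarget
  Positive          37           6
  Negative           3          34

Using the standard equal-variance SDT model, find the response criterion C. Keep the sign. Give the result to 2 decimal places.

H = 37/40 = 0.9250
FA = 6/40 = 0.1500
Φ⁻¹(H) = Φ⁻¹(0.9250) = 1.4395
Φ⁻¹(FA) = Φ⁻¹(0.1500) = -1.0364
c = −½·[z(H) + z(FA)] = −0.5 × (1.4395 + (-1.0364)) = -0.20155

C = -0.20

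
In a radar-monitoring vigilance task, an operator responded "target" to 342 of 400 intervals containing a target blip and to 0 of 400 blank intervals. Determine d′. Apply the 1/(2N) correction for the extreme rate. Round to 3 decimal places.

d′ = 4.081

The false-alarm rate is 0/400 = 0, so apply the 1/(2N) correction: FA → 1/(2·400) = 0.00125.
z(H) = z(0.85500) = 1.0581
z(FA) = z(0.00125) = -3.0233
d' = 1.0581 − (-3.0233) = 4.0814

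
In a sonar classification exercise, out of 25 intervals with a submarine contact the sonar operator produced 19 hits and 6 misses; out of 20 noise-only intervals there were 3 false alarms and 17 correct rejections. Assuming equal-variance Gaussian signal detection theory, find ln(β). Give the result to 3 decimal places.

ln β = 0.288

H = 19/25 = 0.7600
FA = 3/20 = 0.1500
Φ⁻¹(H) = Φ⁻¹(0.7600) = 0.7063
Φ⁻¹(FA) = Φ⁻¹(0.1500) = -1.0364
ln β = −½·[z(H)² − z(FA)²] = −0.5 × (0.4989 − 1.0741) = 0.2876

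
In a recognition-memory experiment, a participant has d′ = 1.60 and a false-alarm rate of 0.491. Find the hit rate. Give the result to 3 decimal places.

z(false-alarm rate) = z(0.491) = -0.0226
z(H) = z(FA) + d' = -0.0226 + 1.60 = 1.5774
hit rate = Φ(1.5774) = 0.9426

hit rate = 0.943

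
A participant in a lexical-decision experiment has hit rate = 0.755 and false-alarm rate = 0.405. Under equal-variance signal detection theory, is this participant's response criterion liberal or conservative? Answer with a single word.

z(H) = 0.690, z(FA) = -0.240
c = −½·(z(H) + z(FA)) = -0.225
c < 0 → liberal criterion (biased toward responding “yes”).

liberal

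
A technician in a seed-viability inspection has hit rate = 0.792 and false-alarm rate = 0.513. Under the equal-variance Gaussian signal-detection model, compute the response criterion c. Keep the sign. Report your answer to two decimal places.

Φ⁻¹(H) = Φ⁻¹(0.792) = 0.813
Φ⁻¹(FA) = Φ⁻¹(0.513) = 0.033
c = −½·[z(H) + z(FA)] = −0.5 × (0.813 + 0.033) = -0.423

c = -0.42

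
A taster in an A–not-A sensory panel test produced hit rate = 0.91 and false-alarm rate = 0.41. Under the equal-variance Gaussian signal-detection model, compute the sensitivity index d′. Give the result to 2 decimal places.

d′ = 1.57

Φ⁻¹(H) = Φ⁻¹(0.91) = 1.341
Φ⁻¹(FA) = Φ⁻¹(0.41) = -0.228
d' = z(H) − z(FA) = 1.341 − (-0.228) = 1.569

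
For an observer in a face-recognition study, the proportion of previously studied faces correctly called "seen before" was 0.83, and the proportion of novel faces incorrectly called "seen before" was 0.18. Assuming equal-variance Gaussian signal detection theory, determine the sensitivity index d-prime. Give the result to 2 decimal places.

d-prime = 1.87

z(H) = 0.954
z(FA) = -0.915
d' = z(H) − z(FA) = 0.954 − (-0.915) = 1.869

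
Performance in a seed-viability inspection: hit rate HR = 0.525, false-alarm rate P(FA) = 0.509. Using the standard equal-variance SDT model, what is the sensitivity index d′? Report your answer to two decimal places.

Φ⁻¹(H) = 0.063
Φ⁻¹(FA) = 0.023
d' = z(H) − z(FA) = 0.063 − 0.023 = 0.040

d′ = 0.04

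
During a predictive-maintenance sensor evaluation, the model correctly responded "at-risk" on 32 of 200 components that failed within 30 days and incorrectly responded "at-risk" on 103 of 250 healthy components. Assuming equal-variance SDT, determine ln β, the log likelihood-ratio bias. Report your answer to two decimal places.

ln β = -0.47

H = 32/200 = 0.1600
FA = 103/250 = 0.4120
z(H) = -0.994
z(FA) = -0.222
ln β = −½·[z(H)² − z(FA)²] = −0.5 × (0.988 − 0.049) = -0.4695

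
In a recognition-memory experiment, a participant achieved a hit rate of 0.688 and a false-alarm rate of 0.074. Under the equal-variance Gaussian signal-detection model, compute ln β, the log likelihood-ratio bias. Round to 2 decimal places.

z(H) = z(0.688) = 0.490
z(FA) = z(0.074) = -1.447
ln β = −½·[z(H)² − z(FA)²] = −0.5 × (0.240 − 2.094) = 0.927

ln β = 0.93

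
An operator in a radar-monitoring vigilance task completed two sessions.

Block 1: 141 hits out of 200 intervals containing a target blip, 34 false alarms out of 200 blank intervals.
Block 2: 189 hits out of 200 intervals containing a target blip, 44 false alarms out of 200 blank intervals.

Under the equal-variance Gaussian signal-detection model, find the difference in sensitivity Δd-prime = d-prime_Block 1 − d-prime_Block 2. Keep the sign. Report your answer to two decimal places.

Block 1: z(0.7050) = 0.539, z(0.1700) = -0.954, d' = 1.493
Block 2: z(0.9450) = 1.598, z(0.2200) = -0.772, d' = 2.370
Δd' = d'_Block 1 − d'_Block 2 = 1.493 − 2.370 = -0.877
Block 2 has the higher sensitivity.

Δd-prime = -0.88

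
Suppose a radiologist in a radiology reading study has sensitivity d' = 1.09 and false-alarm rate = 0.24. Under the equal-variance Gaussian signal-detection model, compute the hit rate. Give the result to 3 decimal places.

z(false-alarm rate) = z(0.24) = -0.7063
z(H) = z(FA) + d' = -0.7063 + 1.09 = 0.3837
hit rate = Φ(0.3837) = 0.6494

hit rate = 0.649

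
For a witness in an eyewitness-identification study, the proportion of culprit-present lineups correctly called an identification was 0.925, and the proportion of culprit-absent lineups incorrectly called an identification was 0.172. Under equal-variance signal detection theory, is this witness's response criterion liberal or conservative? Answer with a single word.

z(H) = 1.440, z(FA) = -0.946
c = −½·(z(H) + z(FA)) = -0.247
c < 0 → liberal criterion (biased toward responding “yes”).

liberal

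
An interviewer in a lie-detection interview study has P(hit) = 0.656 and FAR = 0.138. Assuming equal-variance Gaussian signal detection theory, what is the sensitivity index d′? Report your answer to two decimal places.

d′ = 1.49

Φ⁻¹(H) = 0.402
Φ⁻¹(FA) = -1.089
d' = z(H) − z(FA) = 0.402 − (-1.089) = 1.491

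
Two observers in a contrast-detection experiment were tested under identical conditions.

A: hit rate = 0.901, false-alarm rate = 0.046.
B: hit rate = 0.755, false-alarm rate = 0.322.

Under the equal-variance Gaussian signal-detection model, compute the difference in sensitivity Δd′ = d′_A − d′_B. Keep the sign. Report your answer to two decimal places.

A: z(0.901) = 1.287, z(0.046) = -1.685, d' = 2.972
B: z(0.755) = 0.690, z(0.322) = -0.462, d' = 1.152
Δd' = d'_A − d'_B = 2.972 − 1.152 = 1.820
A has the higher sensitivity.

Δd′ = 1.82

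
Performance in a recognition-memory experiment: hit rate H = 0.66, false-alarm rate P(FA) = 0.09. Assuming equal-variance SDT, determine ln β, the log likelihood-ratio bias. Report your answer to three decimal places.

z(H) = z(0.66) = 0.4125
z(FA) = z(0.09) = -1.3408
ln β = −½·[z(H)² − z(FA)²] = −0.5 × (0.1702 − 1.7977) = 0.81375

ln β = 0.814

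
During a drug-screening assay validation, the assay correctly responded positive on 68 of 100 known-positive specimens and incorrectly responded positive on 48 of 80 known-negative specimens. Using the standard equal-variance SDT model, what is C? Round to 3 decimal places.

H = 68/100 = 0.6800
FA = 48/80 = 0.6000
Φ⁻¹(0.6800) = 0.4677, Φ⁻¹(0.6000) = 0.2533
c = −½·[z(H) + z(FA)] = −0.5 × (0.4677 + 0.2533) = -0.3605

C = -0.361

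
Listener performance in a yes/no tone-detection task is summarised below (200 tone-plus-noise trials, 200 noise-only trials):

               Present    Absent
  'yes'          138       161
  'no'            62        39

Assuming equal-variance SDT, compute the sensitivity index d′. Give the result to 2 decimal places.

d′ = -0.36

H = 138/200 = 0.6900
FA = 161/200 = 0.8050
Φ⁻¹(0.6900) = 0.496, Φ⁻¹(0.8050) = 0.860
d' = z(H) − z(FA) = 0.496 − 0.860 = -0.364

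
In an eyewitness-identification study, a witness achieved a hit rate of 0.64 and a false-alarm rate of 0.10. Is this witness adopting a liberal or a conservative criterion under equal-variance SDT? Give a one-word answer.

conservative

z(H) = 0.358, z(FA) = -1.282
c = −½·(z(H) + z(FA)) = 0.462
c > 0 → conservative criterion (biased toward responding “no”).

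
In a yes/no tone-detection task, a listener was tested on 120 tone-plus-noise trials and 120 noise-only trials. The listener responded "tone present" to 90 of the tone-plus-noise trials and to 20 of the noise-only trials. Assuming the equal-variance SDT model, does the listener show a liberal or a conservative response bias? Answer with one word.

z(H) = 0.674, z(FA) = -0.967
c = −½·(z(H) + z(FA)) = 0.1465
c > 0 → conservative criterion (biased toward responding “no”).

conservative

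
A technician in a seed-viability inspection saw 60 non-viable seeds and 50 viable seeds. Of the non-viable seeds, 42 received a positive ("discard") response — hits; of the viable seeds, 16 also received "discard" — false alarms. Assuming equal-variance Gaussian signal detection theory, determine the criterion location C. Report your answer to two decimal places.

C = -0.03

H = 42/60 = 0.7000
FA = 16/50 = 0.3200
z(H) = z(0.7000) = 0.524
z(FA) = z(0.3200) = -0.468
c = −½·[z(H) + z(FA)] = −0.5 × (0.524 + (-0.468)) = -0.028
c < 0: the technician has a liberal response bias.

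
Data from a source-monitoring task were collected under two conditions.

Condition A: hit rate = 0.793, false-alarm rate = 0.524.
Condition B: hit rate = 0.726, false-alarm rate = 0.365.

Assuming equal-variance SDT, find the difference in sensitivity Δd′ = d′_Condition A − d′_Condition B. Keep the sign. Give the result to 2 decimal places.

Δd′ = -0.19

Condition A: z(0.793) = 0.817, z(0.524) = 0.060, d' = 0.757
Condition B: z(0.726) = 0.601, z(0.365) = -0.345, d' = 0.946
Δd' = d'_Condition A − d'_Condition B = 0.757 − 0.946 = -0.189
Condition B has the higher sensitivity.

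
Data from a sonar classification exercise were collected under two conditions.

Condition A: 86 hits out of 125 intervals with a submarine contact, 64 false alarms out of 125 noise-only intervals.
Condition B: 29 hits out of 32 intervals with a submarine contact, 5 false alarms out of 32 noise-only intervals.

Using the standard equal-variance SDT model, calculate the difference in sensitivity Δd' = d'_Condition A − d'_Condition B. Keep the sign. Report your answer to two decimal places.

Δd' = -1.87

Condition A: z(0.6880) = 0.490, z(0.5120) = 0.030, d' = 0.460
Condition B: z(0.9062) = 1.318, z(0.1562) = -1.010, d' = 2.328
Δd' = d'_Condition A − d'_Condition B = 0.460 − 2.328 = -1.868
Condition B has the higher sensitivity.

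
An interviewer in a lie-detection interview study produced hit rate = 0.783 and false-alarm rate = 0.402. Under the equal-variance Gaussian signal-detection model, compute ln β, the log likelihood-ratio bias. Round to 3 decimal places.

Φ⁻¹(H) = 0.7824
Φ⁻¹(FA) = -0.2482
ln β = −½·[z(H)² − z(FA)²] = −0.5 × (0.6121 − 0.0616) = -0.27525

ln β = -0.275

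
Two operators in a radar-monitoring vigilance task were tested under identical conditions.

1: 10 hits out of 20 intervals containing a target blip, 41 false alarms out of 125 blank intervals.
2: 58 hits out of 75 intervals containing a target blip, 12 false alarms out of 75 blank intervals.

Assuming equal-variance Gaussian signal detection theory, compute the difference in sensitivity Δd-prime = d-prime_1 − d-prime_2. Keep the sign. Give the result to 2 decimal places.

Δd-prime = -1.30

1: z(0.5000) = 0.000, z(0.3280) = -0.445, d' = 0.445
2: z(0.7733) = 0.750, z(0.1600) = -0.994, d' = 1.744
Δd' = d'_1 − d'_2 = 0.445 − 1.744 = -1.299
2 has the higher sensitivity.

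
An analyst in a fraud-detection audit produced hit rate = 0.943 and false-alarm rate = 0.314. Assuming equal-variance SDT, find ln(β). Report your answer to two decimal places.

Φ⁻¹(0.943) = 1.580, Φ⁻¹(0.314) = -0.485
ln β = −½·[z(H)² − z(FA)²] = −0.5 × (2.496 − 0.235) = -1.1305

ln β = -1.13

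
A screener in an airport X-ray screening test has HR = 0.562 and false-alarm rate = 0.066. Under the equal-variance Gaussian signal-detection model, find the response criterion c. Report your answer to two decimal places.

z(H) = 0.1560
z(FA) = -1.5063
c = −½·[z(H) + z(FA)] = −0.5 × (0.1560 + (-1.5063)) = 0.67515

c = 0.68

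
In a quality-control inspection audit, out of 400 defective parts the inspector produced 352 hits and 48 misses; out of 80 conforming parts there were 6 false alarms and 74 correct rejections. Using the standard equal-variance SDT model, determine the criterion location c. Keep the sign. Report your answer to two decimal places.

H = 352/400 = 0.8800
FA = 6/80 = 0.0750
z(H) = z(0.8800) = 1.1750
z(FA) = z(0.0750) = -1.4395
c = −½·[z(H) + z(FA)] = −0.5 × (1.1750 + (-1.4395)) = 0.13225
c > 0: the inspector has a conservative response bias.

c = 0.13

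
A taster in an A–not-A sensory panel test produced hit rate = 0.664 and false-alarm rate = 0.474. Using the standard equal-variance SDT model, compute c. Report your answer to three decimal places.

Φ⁻¹(0.664) = 0.4234, Φ⁻¹(0.474) = -0.0652
c = −½·[z(H) + z(FA)] = −0.5 × (0.4234 + (-0.0652)) = -0.1791

c = -0.179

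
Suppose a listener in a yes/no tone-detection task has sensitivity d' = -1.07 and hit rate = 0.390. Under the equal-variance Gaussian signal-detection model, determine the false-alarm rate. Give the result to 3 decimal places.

z(hit rate) = z(0.390) = -0.2793
z(FA) = z(H) − d' = -0.2793 − (-1.07) = 0.7907
false-alarm rate = Φ(0.7907) = 0.7854

false-alarm rate = 0.785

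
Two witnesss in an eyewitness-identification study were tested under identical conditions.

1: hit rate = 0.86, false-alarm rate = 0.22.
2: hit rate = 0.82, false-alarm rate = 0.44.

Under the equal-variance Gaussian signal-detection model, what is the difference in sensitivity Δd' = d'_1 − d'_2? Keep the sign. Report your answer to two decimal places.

1: z(0.86) = 1.080, z(0.22) = -0.772, d' = 1.852
2: z(0.82) = 0.915, z(0.44) = -0.151, d' = 1.066
Δd' = d'_1 − d'_2 = 1.852 − 1.066 = 0.786
1 has the higher sensitivity.

Δd' = 0.79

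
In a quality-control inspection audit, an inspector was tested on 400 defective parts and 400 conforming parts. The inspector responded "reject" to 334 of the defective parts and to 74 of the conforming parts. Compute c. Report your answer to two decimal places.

c = -0.04

H = 334/400 = 0.8350
FA = 74/400 = 0.1850
z(H) = z(0.8350) = 0.9741
z(FA) = z(0.1850) = -0.8965
c = −½·[z(H) + z(FA)] = −0.5 × (0.9741 + (-0.8965)) = -0.0388
c < 0: the inspector has a liberal response bias.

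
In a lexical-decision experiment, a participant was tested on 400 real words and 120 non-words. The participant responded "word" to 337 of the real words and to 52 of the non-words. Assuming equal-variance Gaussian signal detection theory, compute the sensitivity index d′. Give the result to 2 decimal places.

H = 337/400 = 0.8425
FA = 52/120 = 0.4333
z(H) = 1.0048
z(FA) = -0.1680
d' = z(H) − z(FA) = 1.0048 − (-0.1680) = 1.1728

d′ = 1.17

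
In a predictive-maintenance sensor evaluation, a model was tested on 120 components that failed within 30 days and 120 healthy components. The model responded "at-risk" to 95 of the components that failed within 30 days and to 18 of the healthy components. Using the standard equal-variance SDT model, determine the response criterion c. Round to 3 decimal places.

c = 0.112

H = 95/120 = 0.7917
FA = 18/120 = 0.1500
z(0.7917) = 0.8123, z(0.1500) = -1.0364
c = −½·[z(H) + z(FA)] = −0.5 × (0.8123 + (-1.0364)) = 0.11205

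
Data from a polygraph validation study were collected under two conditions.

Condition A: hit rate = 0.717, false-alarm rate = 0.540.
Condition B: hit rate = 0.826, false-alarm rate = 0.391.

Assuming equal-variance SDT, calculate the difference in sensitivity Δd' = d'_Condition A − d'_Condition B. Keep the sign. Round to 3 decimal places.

Condition A: z(0.717) = 0.5740, z(0.540) = 0.1004, d' = 0.4736
Condition B: z(0.826) = 0.9385, z(0.391) = -0.2767, d' = 1.2152
Δd' = d'_Condition A − d'_Condition B = 0.4736 − 1.2152 = -0.7416
Condition B has the higher sensitivity.

Δd' = -0.742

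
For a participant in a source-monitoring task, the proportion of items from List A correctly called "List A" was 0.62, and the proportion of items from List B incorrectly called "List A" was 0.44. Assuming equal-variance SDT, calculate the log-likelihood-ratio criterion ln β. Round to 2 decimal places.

z(H) = 0.305
z(FA) = -0.151
ln β = −½·[z(H)² − z(FA)²] = −0.5 × (0.093 − 0.023) = -0.035

ln β = -0.04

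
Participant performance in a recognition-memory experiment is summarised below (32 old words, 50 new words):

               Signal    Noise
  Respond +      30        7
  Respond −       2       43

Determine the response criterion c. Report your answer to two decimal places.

c = -0.23

H = 30/32 = 0.9375
FA = 7/50 = 0.1400
z(0.9375) = 1.534, z(0.1400) = -1.080
c = −½·[z(H) + z(FA)] = −0.5 × (1.534 + (-1.080)) = -0.227
c < 0: the participant has a liberal response bias.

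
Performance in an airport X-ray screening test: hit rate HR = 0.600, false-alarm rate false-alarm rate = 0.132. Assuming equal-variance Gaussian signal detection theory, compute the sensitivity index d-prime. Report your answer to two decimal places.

d-prime = 1.37

z(H) = 0.253
z(FA) = -1.117
d' = z(H) − z(FA) = 0.253 − (-1.117) = 1.370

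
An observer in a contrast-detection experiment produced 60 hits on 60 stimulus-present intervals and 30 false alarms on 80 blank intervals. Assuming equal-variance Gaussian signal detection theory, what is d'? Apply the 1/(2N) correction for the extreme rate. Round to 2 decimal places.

d' = 2.71

The hit rate is 60/60 = 1, so apply the 1/(2N) correction: H → 1 − 1/(2·60) = 0.99167.
z(H) = z(0.99167) = 2.394
z(FA) = z(0.37500) = -0.319
d' = 2.394 − (-0.319) = 2.713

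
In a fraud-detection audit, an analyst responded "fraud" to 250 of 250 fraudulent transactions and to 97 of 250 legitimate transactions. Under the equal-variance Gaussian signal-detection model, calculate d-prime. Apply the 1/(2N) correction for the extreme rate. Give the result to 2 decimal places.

The hit rate is 250/250 = 1, so apply the 1/(2N) correction: H → 1 − 1/(2·250) = 0.99800.
z(H) = z(0.99800) = 2.878
z(FA) = z(0.38800) = -0.285
d' = 2.878 − (-0.285) = 3.163

d-prime = 3.16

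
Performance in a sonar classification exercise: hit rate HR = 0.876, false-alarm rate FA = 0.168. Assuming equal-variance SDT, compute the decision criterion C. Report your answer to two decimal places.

z(H) = 1.1552
z(FA) = -0.9621
c = −½·[z(H) + z(FA)] = −0.5 × (1.1552 + (-0.9621)) = -0.09655

C = -0.10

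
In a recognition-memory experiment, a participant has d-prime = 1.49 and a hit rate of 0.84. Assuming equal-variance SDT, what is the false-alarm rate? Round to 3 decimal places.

false-alarm rate = 0.310

z(hit rate) = z(0.84) = 0.9945
z(FA) = z(H) − d' = 0.9945 − 1.49 = -0.4955
false-alarm rate = Φ(-0.4955) = 0.3101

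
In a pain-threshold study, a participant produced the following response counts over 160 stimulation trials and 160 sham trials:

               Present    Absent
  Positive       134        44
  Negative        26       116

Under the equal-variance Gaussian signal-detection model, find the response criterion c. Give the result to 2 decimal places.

H = 134/160 = 0.8375
FA = 44/160 = 0.2750
z(H) = z(0.8375) = 0.9842
z(FA) = z(0.2750) = -0.5978
c = −½·[z(H) + z(FA)] = −0.5 × (0.9842 + (-0.5978)) = -0.1932
c < 0: the participant has a liberal response bias.

c = -0.19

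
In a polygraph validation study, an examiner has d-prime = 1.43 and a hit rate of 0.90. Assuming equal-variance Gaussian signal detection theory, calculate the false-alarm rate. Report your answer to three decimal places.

z(hit rate) = z(0.90) = 1.2816
z(FA) = z(H) − d' = 1.2816 − 1.43 = -0.1484
false-alarm rate = Φ(-0.1484) = 0.4410

false-alarm rate = 0.441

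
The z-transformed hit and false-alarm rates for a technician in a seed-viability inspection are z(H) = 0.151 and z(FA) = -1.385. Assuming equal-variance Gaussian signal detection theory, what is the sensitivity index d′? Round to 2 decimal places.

d' = z(H) − z(FA) = 0.151 − (-1.385) = 1.536

d′ = 1.54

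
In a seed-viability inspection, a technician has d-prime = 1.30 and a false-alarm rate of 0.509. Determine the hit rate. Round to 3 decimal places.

z(false-alarm rate) = z(0.509) = 0.0226
z(H) = z(FA) + d' = 0.0226 + 1.30 = 1.3226
hit rate = Φ(1.3226) = 0.9070

hit rate = 0.907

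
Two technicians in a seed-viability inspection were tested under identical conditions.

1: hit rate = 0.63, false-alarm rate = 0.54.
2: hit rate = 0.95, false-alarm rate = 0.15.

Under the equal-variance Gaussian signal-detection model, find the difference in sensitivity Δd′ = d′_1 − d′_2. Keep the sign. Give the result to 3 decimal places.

1: z(0.63) = 0.3319, z(0.54) = 0.1004, d' = 0.2315
2: z(0.95) = 1.6449, z(0.15) = -1.0364, d' = 2.6813
Δd' = d'_1 − d'_2 = 0.2315 − 2.6813 = -2.4498
2 has the higher sensitivity.

Δd′ = -2.450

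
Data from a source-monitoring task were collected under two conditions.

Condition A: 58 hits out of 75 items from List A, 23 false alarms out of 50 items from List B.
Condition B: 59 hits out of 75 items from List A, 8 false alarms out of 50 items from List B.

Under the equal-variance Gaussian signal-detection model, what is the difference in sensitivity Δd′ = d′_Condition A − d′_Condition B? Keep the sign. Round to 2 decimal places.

Δd′ = -0.94

Condition A: z(0.7733) = 0.750, z(0.4600) = -0.100, d' = 0.850
Condition B: z(0.7867) = 0.795, z(0.1600) = -0.994, d' = 1.789
Δd' = d'_Condition A − d'_Condition B = 0.850 − 1.789 = -0.939
Condition B has the higher sensitivity.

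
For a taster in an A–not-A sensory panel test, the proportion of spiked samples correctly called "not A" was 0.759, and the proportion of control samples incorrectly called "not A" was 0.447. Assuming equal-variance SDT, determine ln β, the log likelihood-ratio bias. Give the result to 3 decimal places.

ln β = -0.238

Φ⁻¹(H) = 0.7031
Φ⁻¹(FA) = -0.1332
ln β = −½·[z(H)² − z(FA)²] = −0.5 × (0.4943 − 0.0177) = -0.2383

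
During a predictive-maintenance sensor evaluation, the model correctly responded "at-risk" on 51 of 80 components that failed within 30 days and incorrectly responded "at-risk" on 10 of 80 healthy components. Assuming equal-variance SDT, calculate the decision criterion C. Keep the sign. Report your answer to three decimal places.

C = 0.399

H = 51/80 = 0.6375
FA = 10/80 = 0.1250
Φ⁻¹(0.6375) = 0.3518, Φ⁻¹(0.1250) = -1.1503
c = −½·[z(H) + z(FA)] = −0.5 × (0.3518 + (-1.1503)) = 0.39925
c > 0: the model has a conservative response bias.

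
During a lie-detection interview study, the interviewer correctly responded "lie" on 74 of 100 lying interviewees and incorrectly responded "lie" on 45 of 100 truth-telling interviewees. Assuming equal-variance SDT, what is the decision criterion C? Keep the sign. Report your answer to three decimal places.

H = 74/100 = 0.7400
FA = 45/100 = 0.4500
z(0.7400) = 0.6433, z(0.4500) = -0.1257
c = −½·[z(H) + z(FA)] = −0.5 × (0.6433 + (-0.1257)) = -0.2588

C = -0.259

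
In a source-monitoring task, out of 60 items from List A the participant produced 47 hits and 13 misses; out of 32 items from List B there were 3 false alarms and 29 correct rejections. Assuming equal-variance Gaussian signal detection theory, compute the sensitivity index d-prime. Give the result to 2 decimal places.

d-prime = 2.10

H = 47/60 = 0.7833
FA = 3/32 = 0.0938
z(H) = z(0.7833) = 0.783
z(FA) = z(0.0938) = -1.318
d' = z(H) − z(FA) = 0.783 − (-1.318) = 2.101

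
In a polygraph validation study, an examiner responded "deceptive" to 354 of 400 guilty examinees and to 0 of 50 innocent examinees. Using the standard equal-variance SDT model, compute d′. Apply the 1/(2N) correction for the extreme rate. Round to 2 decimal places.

d′ = 3.53

The false-alarm rate is 0/50 = 0, so apply the 1/(2N) correction: FA → 1/(2·50) = 0.01000.
z(H) = z(0.88500) = 1.200
z(FA) = z(0.01000) = -2.326
d' = 1.200 − (-2.326) = 3.526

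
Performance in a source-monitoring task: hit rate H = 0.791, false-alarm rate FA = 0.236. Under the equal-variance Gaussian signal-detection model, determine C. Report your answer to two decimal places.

C = -0.05

z(H) = 0.8099
z(FA) = -0.7192
c = −½·[z(H) + z(FA)] = −0.5 × (0.8099 + (-0.7192)) = -0.04535
c < 0: the participant has a liberal response bias.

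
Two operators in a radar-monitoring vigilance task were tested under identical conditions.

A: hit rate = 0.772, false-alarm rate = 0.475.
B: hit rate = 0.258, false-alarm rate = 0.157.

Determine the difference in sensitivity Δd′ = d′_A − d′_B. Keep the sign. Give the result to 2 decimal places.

A: z(0.772) = 0.745, z(0.475) = -0.063, d' = 0.808
B: z(0.258) = -0.650, z(0.157) = -1.007, d' = 0.357
Δd' = d'_A − d'_B = 0.808 − 0.357 = 0.451
A has the higher sensitivity.

Δd′ = 0.45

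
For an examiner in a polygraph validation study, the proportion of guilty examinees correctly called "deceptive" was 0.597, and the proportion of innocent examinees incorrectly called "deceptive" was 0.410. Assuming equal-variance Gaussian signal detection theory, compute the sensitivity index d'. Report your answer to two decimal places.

z(H) = z(0.597) = 0.2456
z(FA) = z(0.410) = -0.2275
d' = z(H) − z(FA) = 0.2456 − (-0.2275) = 0.4731

d' = 0.47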